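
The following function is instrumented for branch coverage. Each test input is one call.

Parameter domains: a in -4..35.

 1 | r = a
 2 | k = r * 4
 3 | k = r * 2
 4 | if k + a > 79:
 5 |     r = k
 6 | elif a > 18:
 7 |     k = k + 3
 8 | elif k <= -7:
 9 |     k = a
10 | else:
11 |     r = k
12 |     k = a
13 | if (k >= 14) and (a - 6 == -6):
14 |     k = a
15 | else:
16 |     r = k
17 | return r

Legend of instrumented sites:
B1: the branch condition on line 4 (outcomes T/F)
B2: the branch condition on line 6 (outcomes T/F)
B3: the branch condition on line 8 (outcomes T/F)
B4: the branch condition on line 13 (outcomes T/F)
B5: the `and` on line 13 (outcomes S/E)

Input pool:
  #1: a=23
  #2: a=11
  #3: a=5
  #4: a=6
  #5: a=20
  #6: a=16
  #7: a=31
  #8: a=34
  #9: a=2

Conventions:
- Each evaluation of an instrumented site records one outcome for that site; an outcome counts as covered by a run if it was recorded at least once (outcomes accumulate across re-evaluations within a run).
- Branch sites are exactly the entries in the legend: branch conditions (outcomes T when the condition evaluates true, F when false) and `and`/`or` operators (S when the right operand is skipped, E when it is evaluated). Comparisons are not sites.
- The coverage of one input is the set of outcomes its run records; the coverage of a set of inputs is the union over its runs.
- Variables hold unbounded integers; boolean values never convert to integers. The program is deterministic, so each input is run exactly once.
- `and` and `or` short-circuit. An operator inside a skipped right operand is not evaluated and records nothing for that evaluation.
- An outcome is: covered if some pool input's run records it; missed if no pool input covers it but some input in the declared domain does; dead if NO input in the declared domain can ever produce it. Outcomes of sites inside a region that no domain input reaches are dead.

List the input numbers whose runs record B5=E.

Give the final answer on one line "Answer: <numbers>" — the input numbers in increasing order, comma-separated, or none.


input #1 (a=23): covers B5=E
input #2 (a=11): misses B5=E
input #3 (a=5): misses B5=E
input #4 (a=6): misses B5=E
input #5 (a=20): covers B5=E
input #6 (a=16): covers B5=E
input #7 (a=31): covers B5=E
input #8 (a=34): covers B5=E
input #9 (a=2): misses B5=E
Answer: 1, 5, 6, 7, 8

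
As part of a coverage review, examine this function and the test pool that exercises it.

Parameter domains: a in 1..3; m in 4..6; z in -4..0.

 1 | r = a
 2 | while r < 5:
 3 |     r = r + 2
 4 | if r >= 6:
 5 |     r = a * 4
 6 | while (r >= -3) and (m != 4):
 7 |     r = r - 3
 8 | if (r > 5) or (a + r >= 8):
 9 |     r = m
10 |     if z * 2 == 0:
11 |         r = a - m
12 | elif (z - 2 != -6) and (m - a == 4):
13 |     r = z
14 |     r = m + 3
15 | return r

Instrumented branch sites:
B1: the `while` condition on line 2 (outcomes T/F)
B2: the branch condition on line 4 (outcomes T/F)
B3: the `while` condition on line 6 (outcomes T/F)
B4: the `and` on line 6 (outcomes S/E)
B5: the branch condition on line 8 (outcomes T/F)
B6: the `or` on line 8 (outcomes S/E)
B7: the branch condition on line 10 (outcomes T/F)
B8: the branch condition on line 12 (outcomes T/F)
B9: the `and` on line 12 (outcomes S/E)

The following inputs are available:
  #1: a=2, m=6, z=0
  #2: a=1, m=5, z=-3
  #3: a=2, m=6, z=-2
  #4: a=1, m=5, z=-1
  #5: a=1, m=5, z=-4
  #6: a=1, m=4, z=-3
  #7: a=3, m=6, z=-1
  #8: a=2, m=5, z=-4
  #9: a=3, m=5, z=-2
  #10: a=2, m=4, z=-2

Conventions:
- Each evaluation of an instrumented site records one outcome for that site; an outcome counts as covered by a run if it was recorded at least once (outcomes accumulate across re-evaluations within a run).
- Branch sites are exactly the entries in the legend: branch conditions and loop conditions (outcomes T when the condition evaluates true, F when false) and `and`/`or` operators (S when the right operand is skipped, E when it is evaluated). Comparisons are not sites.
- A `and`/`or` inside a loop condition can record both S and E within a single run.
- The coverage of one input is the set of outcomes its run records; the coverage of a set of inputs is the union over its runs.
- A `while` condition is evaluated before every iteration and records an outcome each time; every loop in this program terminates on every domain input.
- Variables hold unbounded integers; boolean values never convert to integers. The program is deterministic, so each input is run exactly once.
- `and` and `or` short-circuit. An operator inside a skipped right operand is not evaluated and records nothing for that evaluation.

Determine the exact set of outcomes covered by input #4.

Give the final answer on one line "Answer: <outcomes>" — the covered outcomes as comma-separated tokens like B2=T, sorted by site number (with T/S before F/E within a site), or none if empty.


Running input #4 (a=1, m=5, z=-1), event by event:
  B1->T, B1->T, B1->F, B2->F, B4->E, B3->T, B4->E, B3->T, B4->E, B3->T
  B4->S, B3->F, B6->E, B5->F, B9->E, B8->T
collecting distinct outcomes: B1=T, B1=F, B2=F, B3=T, B3=F, B4=S, B4=E, B5=F, B6=E, B8=T, B9=E
Answer: B1=T, B1=F, B2=F, B3=T, B3=F, B4=S, B4=E, B5=F, B6=E, B8=T, B9=E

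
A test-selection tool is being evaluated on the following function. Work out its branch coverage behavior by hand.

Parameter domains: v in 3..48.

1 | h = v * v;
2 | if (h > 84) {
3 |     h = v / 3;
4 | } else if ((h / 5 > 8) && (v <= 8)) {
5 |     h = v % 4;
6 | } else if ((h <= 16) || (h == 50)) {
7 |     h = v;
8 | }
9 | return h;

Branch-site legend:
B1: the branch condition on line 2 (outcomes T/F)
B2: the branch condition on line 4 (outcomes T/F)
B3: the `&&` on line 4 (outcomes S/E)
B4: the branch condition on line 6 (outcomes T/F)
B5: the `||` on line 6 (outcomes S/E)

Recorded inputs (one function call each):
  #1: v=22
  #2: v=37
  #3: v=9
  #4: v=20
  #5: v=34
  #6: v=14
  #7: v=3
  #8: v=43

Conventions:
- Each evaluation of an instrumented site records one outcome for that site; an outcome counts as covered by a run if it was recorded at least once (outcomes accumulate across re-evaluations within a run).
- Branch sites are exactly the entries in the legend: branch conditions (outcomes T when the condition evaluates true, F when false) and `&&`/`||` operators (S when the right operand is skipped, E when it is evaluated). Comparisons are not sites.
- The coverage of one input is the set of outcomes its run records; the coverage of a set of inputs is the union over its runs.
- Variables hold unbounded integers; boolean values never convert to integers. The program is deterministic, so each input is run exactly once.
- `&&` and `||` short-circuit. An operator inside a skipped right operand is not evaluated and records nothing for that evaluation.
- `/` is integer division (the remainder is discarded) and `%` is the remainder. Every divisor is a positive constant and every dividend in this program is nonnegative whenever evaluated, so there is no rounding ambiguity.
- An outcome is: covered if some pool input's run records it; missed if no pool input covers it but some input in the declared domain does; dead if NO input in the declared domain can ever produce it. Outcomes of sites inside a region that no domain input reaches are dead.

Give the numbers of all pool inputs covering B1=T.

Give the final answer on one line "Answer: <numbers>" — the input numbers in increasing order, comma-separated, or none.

input #1 (v=22): hits B1=T
input #2 (v=37): hits B1=T
input #3 (v=9): never hits B1=T
input #4 (v=20): hits B1=T
input #5 (v=34): hits B1=T
input #6 (v=14): hits B1=T
input #7 (v=3): never hits B1=T
input #8 (v=43): hits B1=T

Answer: 1, 2, 4, 5, 6, 8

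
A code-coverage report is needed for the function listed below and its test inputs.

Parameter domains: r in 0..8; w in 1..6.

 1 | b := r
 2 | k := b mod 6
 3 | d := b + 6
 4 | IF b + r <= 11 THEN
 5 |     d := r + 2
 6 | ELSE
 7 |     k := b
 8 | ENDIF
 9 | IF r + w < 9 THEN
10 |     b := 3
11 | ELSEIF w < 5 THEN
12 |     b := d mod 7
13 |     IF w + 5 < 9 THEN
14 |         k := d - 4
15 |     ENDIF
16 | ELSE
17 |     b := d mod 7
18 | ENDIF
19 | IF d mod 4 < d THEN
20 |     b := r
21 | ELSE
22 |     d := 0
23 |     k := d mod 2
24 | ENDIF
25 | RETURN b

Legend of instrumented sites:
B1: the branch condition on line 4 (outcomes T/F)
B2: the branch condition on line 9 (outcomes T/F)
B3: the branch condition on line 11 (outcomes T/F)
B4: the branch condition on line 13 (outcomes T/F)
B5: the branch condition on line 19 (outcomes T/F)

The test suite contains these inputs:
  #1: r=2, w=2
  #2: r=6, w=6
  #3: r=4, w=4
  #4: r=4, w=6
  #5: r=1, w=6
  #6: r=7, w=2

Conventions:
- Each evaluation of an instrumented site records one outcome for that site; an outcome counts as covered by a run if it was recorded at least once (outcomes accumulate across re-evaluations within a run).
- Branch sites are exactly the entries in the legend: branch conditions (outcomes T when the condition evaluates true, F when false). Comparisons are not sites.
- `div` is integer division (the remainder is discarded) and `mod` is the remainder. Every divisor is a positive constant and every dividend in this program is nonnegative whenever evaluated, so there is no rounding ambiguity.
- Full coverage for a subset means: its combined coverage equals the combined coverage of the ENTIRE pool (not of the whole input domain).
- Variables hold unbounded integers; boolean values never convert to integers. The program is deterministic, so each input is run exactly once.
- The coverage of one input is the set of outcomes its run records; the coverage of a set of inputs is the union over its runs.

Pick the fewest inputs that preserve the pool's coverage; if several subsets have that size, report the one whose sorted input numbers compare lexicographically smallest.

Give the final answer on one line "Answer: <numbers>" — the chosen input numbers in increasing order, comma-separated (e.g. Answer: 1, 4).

input #1 (r=2, w=2): covers B1=T, B2=T, B5=T
input #2 (r=6, w=6): covers B1=F, B2=F, B3=F, B5=T
input #3 (r=4, w=4): covers B1=T, B2=T, B5=T
input #4 (r=4, w=6): covers B1=T, B2=F, B3=F, B5=T
input #5 (r=1, w=6): covers B1=T, B2=T, B5=F
input #6 (r=7, w=2): covers B1=F, B2=F, B3=T, B4=T, B5=T
together the pool reaches 9 outcomes: B1=T, B1=F, B2=T, B2=F, B3=T, B3=F, B4=T, B5=T, B5=F
every size-1 subset falls short of the 9 outcomes (best: 5/9)
every size-2 subset falls short of the 9 outcomes (best: 8/9)
size 3: inputs {2, 5, 6} cover all 9 outcomes, and no lexicographically smaller subset of this size does

Answer: 2, 5, 6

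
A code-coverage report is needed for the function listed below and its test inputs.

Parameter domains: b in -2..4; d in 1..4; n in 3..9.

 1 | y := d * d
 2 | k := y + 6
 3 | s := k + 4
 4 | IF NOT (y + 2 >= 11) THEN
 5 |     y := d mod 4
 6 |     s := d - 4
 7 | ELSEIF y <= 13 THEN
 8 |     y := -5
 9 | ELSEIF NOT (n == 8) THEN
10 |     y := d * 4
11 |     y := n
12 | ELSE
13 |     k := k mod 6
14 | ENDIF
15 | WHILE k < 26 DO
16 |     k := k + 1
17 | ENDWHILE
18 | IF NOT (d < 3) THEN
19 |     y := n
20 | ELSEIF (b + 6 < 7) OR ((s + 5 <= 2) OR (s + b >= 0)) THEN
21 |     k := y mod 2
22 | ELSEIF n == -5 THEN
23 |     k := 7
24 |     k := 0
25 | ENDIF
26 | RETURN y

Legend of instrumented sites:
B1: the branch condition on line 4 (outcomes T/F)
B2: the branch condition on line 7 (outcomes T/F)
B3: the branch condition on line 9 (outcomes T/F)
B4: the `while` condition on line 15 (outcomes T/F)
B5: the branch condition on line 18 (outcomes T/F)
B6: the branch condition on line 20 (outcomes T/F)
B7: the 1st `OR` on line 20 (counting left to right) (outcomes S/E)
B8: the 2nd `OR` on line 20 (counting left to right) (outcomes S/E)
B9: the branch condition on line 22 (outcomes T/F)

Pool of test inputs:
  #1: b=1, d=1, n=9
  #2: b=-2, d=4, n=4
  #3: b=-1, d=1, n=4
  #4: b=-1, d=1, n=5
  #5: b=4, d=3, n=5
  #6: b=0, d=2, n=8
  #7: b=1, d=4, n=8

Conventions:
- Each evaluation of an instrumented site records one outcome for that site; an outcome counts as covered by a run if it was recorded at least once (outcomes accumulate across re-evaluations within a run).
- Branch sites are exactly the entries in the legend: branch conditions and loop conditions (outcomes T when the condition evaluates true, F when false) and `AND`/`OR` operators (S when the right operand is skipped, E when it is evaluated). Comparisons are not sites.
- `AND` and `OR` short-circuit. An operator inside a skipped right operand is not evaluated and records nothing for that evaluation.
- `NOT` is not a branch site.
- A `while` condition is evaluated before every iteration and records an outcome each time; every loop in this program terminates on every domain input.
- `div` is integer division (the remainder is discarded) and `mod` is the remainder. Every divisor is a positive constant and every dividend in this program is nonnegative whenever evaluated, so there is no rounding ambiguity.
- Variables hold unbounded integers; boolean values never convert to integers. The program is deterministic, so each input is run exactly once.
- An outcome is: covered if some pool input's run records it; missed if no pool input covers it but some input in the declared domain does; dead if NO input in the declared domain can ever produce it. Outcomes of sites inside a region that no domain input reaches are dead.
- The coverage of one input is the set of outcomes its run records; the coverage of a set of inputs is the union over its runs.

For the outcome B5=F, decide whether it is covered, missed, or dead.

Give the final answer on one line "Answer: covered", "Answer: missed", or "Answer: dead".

B5=F is recorded by pool input(s) 1, 3, 4, 6 -> covered

Answer: covered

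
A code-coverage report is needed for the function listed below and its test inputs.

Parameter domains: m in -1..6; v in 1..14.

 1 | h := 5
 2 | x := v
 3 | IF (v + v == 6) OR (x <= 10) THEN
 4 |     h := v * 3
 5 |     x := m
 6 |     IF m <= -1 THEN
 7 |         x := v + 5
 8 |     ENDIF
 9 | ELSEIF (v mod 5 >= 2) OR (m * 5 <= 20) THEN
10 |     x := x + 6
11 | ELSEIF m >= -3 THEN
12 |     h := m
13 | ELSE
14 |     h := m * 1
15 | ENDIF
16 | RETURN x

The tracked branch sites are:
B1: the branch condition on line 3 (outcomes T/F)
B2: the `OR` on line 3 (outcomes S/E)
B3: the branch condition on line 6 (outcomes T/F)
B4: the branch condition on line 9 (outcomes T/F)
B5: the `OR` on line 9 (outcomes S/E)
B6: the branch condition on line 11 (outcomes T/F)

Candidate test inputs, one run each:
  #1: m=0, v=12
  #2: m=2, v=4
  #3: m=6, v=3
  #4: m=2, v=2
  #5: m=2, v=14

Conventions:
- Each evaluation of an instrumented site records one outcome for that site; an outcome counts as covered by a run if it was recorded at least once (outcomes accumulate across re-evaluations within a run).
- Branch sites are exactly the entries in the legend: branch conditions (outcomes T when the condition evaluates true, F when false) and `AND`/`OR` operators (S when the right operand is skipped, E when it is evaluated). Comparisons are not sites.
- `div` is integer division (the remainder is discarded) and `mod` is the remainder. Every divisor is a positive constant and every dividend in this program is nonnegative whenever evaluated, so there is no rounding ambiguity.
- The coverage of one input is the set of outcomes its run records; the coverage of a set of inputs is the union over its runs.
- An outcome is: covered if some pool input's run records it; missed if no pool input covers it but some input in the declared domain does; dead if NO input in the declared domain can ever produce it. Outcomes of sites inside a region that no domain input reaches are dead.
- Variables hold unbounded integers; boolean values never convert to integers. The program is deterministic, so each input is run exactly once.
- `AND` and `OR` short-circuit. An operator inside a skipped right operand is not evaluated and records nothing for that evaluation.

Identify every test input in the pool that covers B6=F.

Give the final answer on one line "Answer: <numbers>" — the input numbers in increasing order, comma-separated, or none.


input #1 (m=0, v=12): does not produce B6=F
input #2 (m=2, v=4): does not produce B6=F
input #3 (m=6, v=3): does not produce B6=F
input #4 (m=2, v=2): does not produce B6=F
input #5 (m=2, v=14): does not produce B6=F
Answer: none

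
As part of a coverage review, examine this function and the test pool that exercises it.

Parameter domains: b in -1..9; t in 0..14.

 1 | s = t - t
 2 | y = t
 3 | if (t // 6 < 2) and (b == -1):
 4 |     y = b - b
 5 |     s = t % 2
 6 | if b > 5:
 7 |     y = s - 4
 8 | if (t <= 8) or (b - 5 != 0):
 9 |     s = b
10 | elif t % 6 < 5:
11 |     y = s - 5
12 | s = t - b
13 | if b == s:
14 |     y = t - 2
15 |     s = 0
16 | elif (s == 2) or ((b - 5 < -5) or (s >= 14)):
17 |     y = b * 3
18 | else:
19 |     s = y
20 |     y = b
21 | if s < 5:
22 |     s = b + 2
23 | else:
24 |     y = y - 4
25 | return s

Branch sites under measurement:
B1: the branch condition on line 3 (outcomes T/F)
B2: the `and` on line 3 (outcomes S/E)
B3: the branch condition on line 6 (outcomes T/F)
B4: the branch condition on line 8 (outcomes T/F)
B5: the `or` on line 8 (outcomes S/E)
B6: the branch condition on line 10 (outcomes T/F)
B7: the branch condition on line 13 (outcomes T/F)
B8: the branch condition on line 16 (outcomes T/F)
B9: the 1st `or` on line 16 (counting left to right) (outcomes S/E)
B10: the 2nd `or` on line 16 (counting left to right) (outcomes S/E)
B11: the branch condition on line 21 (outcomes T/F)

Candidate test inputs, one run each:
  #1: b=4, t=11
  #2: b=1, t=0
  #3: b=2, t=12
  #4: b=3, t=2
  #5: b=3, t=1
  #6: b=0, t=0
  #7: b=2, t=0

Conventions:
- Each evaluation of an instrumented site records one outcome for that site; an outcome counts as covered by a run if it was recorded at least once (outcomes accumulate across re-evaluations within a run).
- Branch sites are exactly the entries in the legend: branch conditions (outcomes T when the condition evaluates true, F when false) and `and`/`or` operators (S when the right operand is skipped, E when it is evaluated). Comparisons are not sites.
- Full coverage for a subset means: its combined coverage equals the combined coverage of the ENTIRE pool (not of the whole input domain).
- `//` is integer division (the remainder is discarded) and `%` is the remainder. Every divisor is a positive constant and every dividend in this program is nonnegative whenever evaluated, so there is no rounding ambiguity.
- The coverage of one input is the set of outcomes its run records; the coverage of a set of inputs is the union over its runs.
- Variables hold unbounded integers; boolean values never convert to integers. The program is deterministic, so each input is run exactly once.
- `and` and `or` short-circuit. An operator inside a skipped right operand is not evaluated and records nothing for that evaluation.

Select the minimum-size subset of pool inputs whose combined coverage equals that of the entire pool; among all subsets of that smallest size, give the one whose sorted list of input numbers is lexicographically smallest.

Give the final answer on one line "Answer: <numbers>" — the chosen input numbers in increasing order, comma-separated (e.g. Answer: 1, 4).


#1 (b=4, t=11) -> B2->E, B1->F, B3->F, B5->E, B4->T, B7->F, B9->E, B10->E, B8->F, B11->F; covered: B1=F, B2=E, B3=F, B4=T, B5=E, B7=F, B8=F, B9=E, B10=E, B11=F
#2 (b=1, t=0) -> B2->E, B1->F, B3->F, B5->S, B4->T, B7->F, B9->E, B10->E, B8->F, B11->T; covered: B1=F, B2=E, B3=F, B4=T, B5=S, B7=F, B8=F, B9=E, B10=E, B11=T
#3 (b=2, t=12) -> B2->S, B1->F, B3->F, B5->E, B4->T, B7->F, B9->E, B10->E, B8->F, B11->F; covered: B1=F, B2=S, B3=F, B4=T, B5=E, B7=F, B8=F, B9=E, B10=E, B11=F
#4 (b=3, t=2) -> B2->E, B1->F, B3->F, B5->S, B4->T, B7->F, B9->E, B10->E, B8->F, B11->T; covered: B1=F, B2=E, B3=F, B4=T, B5=S, B7=F, B8=F, B9=E, B10=E, B11=T
#5 (b=3, t=1) -> B2->E, B1->F, B3->F, B5->S, B4->T, B7->F, B9->E, B10->E, B8->F, B11->T; covered: B1=F, B2=E, B3=F, B4=T, B5=S, B7=F, B8=F, B9=E, B10=E, B11=T
#6 (b=0, t=0) -> B2->E, B1->F, B3->F, B5->S, B4->T, B7->T, B11->T; covered: B1=F, B2=E, B3=F, B4=T, B5=S, B7=T, B11=T
#7 (b=2, t=0) -> B2->E, B1->F, B3->F, B5->S, B4->T, B7->F, B9->E, B10->E, B8->F, B11->T; covered: B1=F, B2=E, B3=F, B4=T, B5=S, B7=F, B8=F, B9=E, B10=E, B11=T
pool-wide coverage (14 outcomes): B1=F, B2=S, B2=E, B3=F, B4=T, B5=S, B5=E, B7=T, B7=F, B8=F, B9=E, B10=E, B11=T, B11=F
size 1 is not enough: best union over all size-1 subsets is 10/14
size 2: inputs {3, 6} cover all 14 outcomes, and no lexicographically smaller subset of this size does
Answer: 3, 6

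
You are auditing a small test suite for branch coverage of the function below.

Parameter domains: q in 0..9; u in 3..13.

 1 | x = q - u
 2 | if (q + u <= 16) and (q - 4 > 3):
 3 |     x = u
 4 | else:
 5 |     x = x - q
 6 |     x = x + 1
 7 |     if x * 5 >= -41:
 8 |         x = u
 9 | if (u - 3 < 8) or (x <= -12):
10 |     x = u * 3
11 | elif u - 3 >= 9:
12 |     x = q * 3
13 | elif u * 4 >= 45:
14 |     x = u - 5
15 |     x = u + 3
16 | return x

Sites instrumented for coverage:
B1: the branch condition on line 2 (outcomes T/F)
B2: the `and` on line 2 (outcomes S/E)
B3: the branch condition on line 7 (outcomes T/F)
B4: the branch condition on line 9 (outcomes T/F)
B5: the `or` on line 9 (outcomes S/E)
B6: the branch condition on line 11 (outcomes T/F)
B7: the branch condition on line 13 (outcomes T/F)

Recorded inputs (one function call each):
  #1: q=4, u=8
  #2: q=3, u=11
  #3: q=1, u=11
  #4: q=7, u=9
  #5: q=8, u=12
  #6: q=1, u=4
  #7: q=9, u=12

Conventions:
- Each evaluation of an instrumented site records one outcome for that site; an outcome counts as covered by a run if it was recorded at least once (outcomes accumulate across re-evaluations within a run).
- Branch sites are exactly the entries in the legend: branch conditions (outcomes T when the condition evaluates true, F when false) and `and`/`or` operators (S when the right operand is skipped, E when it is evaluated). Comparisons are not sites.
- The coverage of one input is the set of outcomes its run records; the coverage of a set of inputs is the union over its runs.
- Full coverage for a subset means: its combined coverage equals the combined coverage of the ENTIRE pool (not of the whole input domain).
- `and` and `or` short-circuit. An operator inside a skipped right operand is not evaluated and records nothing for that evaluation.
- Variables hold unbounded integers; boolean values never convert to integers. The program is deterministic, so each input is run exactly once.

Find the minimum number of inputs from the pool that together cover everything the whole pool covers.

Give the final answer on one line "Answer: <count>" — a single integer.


test 1 (q=4, u=8) fires B2->E, B1->F, B3->T, B5->S, B4->T; hits B1=F, B2=E, B3=T, B4=T, B5=S
test 2 (q=3, u=11) fires B2->E, B1->F, B3->F, B5->E, B4->F, B6->F, B7->F; hits B1=F, B2=E, B3=F, B4=F, B5=E, B6=F, B7=F
test 3 (q=1, u=11) fires B2->E, B1->F, B3->F, B5->E, B4->F, B6->F, B7->F; hits B1=F, B2=E, B3=F, B4=F, B5=E, B6=F, B7=F
test 4 (q=7, u=9) fires B2->E, B1->F, B3->T, B5->S, B4->T; hits B1=F, B2=E, B3=T, B4=T, B5=S
test 5 (q=8, u=12) fires B2->S, B1->F, B3->F, B5->E, B4->F, B6->T; hits B1=F, B2=S, B3=F, B4=F, B5=E, B6=T
test 6 (q=1, u=4) fires B2->E, B1->F, B3->T, B5->S, B4->T; hits B1=F, B2=E, B3=T, B4=T, B5=S
test 7 (q=9, u=12) fires B2->S, B1->F, B3->F, B5->E, B4->F, B6->T; hits B1=F, B2=S, B3=F, B4=F, B5=E, B6=T
the full pool covers 12 outcomes: B1=F, B2=S, B2=E, B3=T, B3=F, B4=T, B4=F, B5=S, B5=E, B6=T, B6=F, B7=F
size 1 is not enough: best union over all size-1 subsets is 7/12
size 2 is not enough: best union over all size-2 subsets is 10/12
size 3: inputs {1, 2, 5} cover all 12 outcomes, and no lexicographically smaller subset of this size does
Answer: 3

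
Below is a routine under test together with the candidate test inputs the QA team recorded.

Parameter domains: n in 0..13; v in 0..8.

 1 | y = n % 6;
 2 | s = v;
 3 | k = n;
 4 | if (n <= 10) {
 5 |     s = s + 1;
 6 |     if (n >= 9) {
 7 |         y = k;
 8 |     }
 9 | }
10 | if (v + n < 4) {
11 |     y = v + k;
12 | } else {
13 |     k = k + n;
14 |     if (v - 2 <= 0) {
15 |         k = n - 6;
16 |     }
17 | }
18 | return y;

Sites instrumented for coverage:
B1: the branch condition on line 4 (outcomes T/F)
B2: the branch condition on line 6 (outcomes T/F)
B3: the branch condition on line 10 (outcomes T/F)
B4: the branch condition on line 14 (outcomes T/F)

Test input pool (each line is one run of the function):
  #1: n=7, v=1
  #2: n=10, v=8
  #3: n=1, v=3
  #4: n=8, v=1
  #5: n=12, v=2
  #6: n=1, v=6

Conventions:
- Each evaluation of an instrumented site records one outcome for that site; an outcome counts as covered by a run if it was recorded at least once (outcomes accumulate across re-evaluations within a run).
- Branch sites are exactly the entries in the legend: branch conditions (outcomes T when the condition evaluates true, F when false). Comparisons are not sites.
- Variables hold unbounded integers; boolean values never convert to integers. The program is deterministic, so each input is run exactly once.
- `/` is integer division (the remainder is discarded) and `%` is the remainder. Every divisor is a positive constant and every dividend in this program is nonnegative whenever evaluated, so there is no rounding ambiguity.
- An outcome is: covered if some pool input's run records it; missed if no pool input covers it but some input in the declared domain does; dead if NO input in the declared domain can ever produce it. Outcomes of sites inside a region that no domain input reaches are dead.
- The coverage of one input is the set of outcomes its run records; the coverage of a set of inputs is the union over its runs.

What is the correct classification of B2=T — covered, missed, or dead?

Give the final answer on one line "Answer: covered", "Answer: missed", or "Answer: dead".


B2=T is recorded by pool input(s) 2 -> covered
Answer: covered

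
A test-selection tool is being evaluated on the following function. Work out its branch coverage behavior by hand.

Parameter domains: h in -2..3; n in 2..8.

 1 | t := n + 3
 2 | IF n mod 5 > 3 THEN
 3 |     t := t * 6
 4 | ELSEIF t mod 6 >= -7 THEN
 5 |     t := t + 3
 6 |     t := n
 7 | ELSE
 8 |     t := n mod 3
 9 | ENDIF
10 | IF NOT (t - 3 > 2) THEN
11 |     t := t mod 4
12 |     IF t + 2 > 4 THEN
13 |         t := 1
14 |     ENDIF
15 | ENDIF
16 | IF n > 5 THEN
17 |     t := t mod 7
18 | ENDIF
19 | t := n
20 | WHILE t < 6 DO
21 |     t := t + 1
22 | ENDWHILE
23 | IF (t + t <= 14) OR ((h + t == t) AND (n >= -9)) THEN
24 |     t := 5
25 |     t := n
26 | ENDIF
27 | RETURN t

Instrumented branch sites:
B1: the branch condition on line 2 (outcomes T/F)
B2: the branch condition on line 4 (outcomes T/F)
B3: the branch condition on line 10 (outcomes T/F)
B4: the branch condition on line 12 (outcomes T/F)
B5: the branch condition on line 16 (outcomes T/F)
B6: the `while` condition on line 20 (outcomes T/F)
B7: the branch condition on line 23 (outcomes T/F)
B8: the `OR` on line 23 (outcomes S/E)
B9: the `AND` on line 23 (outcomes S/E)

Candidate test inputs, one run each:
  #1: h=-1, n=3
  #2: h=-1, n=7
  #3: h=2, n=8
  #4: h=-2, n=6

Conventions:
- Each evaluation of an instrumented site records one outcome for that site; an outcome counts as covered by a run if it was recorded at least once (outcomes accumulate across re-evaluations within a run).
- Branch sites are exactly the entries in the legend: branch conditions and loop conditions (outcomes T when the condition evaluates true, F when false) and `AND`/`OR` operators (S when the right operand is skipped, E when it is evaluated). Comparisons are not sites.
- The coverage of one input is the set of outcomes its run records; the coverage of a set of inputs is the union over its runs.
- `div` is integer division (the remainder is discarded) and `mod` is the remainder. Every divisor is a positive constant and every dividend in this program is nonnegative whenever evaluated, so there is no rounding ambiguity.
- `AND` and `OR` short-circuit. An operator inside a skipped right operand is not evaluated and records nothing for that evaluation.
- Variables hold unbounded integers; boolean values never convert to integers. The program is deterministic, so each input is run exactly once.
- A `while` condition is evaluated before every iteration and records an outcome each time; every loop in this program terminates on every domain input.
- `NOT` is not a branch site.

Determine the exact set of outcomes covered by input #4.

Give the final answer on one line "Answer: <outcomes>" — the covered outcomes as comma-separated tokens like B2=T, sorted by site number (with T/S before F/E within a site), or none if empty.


Event log for input #4 (h=-2, n=6):
  B1->F, B2->T, B3->F, B5->T, B6->F, B8->S, B7->T
distinct outcomes covered: B1=F, B2=T, B3=F, B5=T, B6=F, B7=T, B8=S
Answer: B1=F, B2=T, B3=F, B5=T, B6=F, B7=T, B8=S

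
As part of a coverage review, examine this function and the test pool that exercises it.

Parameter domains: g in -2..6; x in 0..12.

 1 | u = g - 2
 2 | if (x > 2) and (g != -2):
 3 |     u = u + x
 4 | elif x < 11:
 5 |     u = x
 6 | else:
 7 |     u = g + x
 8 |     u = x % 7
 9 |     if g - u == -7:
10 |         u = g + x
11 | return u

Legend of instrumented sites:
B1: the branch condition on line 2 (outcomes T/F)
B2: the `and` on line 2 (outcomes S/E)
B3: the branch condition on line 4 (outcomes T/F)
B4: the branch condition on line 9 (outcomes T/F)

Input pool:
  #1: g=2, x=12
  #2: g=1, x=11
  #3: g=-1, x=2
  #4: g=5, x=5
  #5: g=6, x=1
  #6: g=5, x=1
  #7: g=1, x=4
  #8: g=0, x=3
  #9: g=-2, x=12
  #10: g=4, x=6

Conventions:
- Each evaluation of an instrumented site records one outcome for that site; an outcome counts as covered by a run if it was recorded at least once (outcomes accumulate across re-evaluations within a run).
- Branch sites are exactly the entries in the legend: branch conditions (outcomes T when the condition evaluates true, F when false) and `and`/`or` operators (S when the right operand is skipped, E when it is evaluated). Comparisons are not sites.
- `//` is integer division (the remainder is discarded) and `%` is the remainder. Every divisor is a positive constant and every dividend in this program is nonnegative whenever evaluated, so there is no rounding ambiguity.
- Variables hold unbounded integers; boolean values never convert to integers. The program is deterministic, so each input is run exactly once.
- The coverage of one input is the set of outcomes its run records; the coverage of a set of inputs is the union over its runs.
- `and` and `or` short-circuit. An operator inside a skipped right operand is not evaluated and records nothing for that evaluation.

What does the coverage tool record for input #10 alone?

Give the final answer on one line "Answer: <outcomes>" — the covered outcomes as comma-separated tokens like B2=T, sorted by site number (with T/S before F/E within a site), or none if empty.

Event log for input #10 (g=4, x=6):
  B2->E, B1->T
as a set, this run covers: B1=T, B2=E

Answer: B1=T, B2=E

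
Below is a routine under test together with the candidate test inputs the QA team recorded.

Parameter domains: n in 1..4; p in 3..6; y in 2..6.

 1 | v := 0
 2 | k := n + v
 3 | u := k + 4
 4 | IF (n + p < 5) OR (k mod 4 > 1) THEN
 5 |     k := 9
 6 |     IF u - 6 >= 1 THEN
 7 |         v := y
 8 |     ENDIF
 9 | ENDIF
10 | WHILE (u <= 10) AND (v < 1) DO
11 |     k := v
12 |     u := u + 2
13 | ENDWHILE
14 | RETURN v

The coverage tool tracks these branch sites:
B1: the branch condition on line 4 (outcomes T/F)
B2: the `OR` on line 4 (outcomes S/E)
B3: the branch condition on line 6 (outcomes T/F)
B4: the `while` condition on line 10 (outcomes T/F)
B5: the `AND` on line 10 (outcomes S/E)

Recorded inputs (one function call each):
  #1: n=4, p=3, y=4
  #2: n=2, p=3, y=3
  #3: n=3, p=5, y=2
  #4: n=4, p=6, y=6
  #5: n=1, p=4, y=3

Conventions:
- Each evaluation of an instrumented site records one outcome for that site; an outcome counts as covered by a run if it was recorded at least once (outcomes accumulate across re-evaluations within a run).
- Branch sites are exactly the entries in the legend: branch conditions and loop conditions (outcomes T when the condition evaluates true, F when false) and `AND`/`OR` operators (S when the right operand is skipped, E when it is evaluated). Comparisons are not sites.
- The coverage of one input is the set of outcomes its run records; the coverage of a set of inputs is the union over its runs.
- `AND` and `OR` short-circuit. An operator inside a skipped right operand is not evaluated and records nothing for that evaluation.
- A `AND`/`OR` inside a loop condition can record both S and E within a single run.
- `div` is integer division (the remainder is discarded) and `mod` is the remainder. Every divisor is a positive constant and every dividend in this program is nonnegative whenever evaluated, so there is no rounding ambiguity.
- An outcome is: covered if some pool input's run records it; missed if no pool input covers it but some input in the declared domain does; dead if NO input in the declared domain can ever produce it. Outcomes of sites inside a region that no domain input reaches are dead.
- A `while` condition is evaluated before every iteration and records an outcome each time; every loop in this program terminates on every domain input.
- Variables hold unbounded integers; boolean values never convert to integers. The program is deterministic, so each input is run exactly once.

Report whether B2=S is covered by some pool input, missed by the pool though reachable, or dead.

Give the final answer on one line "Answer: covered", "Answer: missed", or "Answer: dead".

no pool input records B2=S
but domain input (n=1, p=3, y=2) does record it -> reachable, so missed

Answer: missed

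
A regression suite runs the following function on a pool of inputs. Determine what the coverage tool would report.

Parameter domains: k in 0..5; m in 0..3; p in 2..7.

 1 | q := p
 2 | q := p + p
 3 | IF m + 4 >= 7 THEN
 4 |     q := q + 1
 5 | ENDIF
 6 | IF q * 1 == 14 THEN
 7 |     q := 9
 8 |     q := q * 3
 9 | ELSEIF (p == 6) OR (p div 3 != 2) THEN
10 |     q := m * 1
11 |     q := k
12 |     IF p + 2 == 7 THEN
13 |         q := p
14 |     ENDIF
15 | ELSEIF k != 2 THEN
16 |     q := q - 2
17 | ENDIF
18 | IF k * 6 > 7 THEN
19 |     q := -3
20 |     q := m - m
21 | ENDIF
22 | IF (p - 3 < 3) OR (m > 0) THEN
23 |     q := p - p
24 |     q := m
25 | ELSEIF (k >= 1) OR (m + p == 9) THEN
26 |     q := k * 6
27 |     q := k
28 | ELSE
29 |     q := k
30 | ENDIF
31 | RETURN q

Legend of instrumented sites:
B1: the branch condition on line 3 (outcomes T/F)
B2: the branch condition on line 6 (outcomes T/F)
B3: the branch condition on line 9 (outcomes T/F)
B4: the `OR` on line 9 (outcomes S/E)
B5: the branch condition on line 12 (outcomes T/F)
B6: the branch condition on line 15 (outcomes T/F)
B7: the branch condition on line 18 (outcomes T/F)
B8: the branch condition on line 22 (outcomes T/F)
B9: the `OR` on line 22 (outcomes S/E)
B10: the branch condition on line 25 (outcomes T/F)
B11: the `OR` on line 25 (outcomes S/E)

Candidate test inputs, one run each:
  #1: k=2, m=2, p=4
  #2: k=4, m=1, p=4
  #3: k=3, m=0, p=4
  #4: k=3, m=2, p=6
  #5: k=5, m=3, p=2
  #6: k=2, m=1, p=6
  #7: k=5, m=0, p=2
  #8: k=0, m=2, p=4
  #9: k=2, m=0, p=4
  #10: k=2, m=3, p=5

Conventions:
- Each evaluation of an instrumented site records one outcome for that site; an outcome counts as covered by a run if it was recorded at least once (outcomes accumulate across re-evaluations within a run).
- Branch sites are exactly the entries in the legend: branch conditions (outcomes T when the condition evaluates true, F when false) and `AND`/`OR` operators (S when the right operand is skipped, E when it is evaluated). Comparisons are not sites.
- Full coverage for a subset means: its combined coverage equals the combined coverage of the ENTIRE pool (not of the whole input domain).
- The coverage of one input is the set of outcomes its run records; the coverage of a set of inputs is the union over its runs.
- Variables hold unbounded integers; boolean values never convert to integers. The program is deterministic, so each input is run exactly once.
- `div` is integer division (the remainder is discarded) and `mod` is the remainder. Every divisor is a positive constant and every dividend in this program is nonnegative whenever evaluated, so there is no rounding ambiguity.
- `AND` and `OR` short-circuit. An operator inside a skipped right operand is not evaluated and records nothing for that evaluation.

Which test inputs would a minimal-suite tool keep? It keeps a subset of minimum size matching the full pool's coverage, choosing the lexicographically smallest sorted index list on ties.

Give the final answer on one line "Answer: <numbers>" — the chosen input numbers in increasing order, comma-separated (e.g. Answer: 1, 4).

run #1 (k=2, m=2, p=4) runs B1->F, B2->F, B4->E, B3->T, B5->F, B7->T, B9->S, B8->T; records B1=F, B2=F, B3=T, B4=E, B5=F, B7=T, B8=T, B9=S
run #2 (k=4, m=1, p=4) runs B1->F, B2->F, B4->E, B3->T, B5->F, B7->T, B9->S, B8->T; records B1=F, B2=F, B3=T, B4=E, B5=F, B7=T, B8=T, B9=S
run #3 (k=3, m=0, p=4) runs B1->F, B2->F, B4->E, B3->T, B5->F, B7->T, B9->S, B8->T; records B1=F, B2=F, B3=T, B4=E, B5=F, B7=T, B8=T, B9=S
run #4 (k=3, m=2, p=6) runs B1->F, B2->F, B4->S, B3->T, B5->F, B7->T, B9->E, B8->T; records B1=F, B2=F, B3=T, B4=S, B5=F, B7=T, B8=T, B9=E
run #5 (k=5, m=3, p=2) runs B1->T, B2->F, B4->E, B3->T, B5->F, B7->T, B9->S, B8->T; records B1=T, B2=F, B3=T, B4=E, B5=F, B7=T, B8=T, B9=S
run #6 (k=2, m=1, p=6) runs B1->F, B2->F, B4->S, B3->T, B5->F, B7->T, B9->E, B8->T; records B1=F, B2=F, B3=T, B4=S, B5=F, B7=T, B8=T, B9=E
run #7 (k=5, m=0, p=2) runs B1->F, B2->F, B4->E, B3->T, B5->F, B7->T, B9->S, B8->T; records B1=F, B2=F, B3=T, B4=E, B5=F, B7=T, B8=T, B9=S
run #8 (k=0, m=2, p=4) runs B1->F, B2->F, B4->E, B3->T, B5->F, B7->F, B9->S, B8->T; records B1=F, B2=F, B3=T, B4=E, B5=F, B7=F, B8=T, B9=S
run #9 (k=2, m=0, p=4) runs B1->F, B2->F, B4->E, B3->T, B5->F, B7->T, B9->S, B8->T; records B1=F, B2=F, B3=T, B4=E, B5=F, B7=T, B8=T, B9=S
run #10 (k=2, m=3, p=5) runs B1->T, B2->F, B4->E, B3->T, B5->T, B7->T, B9->S, B8->T; records B1=T, B2=F, B3=T, B4=E, B5=T, B7=T, B8=T, B9=S
pool-wide coverage (13 outcomes): B1=T, B1=F, B2=F, B3=T, B4=S, B4=E, B5=T, B5=F, B7=T, B7=F, B8=T, B9=S, B9=E
checked all size-1 subsets: none covers 13 outcomes (max 8/13)
checked all size-2 subsets: none covers 13 outcomes (max 12/13)
the canonical winner is {4, 8, 10}: size 3, full 13-outcome coverage, earliest index list among size-3 covers

Answer: 4, 8, 10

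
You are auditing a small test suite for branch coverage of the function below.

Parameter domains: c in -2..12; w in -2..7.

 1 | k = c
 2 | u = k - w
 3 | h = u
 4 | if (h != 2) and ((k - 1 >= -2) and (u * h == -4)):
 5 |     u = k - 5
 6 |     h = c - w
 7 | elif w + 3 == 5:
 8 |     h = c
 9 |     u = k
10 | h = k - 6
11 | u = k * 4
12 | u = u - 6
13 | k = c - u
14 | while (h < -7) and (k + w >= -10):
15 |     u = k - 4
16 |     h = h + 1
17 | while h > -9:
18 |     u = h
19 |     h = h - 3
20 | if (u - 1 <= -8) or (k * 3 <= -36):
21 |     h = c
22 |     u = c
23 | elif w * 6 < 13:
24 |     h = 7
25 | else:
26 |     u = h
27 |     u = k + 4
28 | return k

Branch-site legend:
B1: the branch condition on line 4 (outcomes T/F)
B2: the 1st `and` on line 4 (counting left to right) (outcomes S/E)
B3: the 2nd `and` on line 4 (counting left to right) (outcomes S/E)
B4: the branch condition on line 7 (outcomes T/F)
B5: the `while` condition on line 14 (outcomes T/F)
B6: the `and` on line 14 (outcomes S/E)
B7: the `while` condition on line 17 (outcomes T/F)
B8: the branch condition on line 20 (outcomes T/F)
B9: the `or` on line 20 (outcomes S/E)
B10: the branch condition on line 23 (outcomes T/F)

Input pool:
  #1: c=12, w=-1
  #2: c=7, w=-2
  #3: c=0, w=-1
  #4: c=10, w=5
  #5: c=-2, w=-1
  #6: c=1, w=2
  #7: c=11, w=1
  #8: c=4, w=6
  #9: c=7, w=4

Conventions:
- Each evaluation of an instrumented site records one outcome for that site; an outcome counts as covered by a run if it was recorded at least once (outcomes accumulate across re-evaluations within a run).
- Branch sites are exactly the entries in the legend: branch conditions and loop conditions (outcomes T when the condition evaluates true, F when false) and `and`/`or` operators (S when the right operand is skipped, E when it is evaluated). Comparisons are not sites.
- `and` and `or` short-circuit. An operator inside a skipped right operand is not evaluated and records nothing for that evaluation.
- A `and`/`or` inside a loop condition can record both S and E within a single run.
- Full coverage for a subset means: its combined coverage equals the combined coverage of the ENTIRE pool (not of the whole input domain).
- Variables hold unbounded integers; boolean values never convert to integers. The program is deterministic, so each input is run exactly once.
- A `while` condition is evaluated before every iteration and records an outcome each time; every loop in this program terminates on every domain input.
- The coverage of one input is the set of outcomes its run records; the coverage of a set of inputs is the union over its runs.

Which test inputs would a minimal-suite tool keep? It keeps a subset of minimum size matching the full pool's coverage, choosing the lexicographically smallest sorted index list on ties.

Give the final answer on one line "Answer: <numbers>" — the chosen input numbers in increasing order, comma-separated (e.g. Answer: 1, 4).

#1 (c=12, w=-1) -> B2->E, B3->E, B1->F, B4->F, B6->S, B5->F, B7->T, B7->T, B7->T, B7->T, B7->T, B7->F, B9->E, B8->T; covered: B1=F, B2=E, B3=E, B4=F, B5=F, B6=S, B7=T, B7=F, B8=T, B9=E
#2 (c=7, w=-2) -> B2->E, B3->E, B1->F, B4->F, B6->S, B5->F, B7->T, B7->T, B7->T, B7->T, B7->F, B9->S, B8->T; covered: B1=F, B2=E, B3=E, B4=F, B5=F, B6=S, B7=T, B7=F, B8=T, B9=S
#3 (c=0, w=-1) -> B2->E, B3->E, B1->F, B4->F, B6->S, B5->F, B7->T, B7->F, B9->E, B8->F, B10->T; covered: B1=F, B2=E, B3=E, B4=F, B5=F, B6=S, B7=T, B7=F, B8=F, B9=E, B10=T
#4 (c=10, w=5) -> B2->E, B3->E, B1->F, B4->F, B6->S, B5->F, B7->T, B7->T, B7->T, B7->T, B7->T, B7->F, B9->S, B8->T; covered: B1=F, B2=E, B3=E, B4=F, B5=F, B6=S, B7=T, B7=F, B8=T, B9=S
#5 (c=-2, w=-1) -> B2->E, B3->S, B1->F, B4->F, B6->E, B5->T, B6->S, B5->F, B7->T, B7->F, B9->S, B8->T; covered: B1=F, B2=E, B3=S, B4=F, B5=T, B5=F, B6=S, B6=E, B7=T, B7=F, B8=T, B9=S
#6 (c=1, w=2) -> B2->E, B3->E, B1->F, B4->T, B6->S, B5->F, B7->T, B7->T, B7->F, B9->S, B8->T; covered: B1=F, B2=E, B3=E, B4=T, B5=F, B6=S, B7=T, B7=F, B8=T, B9=S
#7 (c=11, w=1) -> B2->E, B3->E, B1->F, B4->F, B6->S, B5->F, B7->T, B7->T, B7->T, B7->T, B7->T, B7->F, B9->S, B8->T; covered: B1=F, B2=E, B3=E, B4=F, B5=F, B6=S, B7=T, B7=F, B8=T, B9=S
#8 (c=4, w=6) -> B2->E, B3->E, B1->F, B4->F, B6->S, B5->F, B7->T, B7->T, B7->T, B7->F, B9->S, B8->T; covered: B1=F, B2=E, B3=E, B4=F, B5=F, B6=S, B7=T, B7=F, B8=T, B9=S
#9 (c=7, w=4) -> B2->E, B3->E, B1->F, B4->F, B6->S, B5->F, B7->T, B7->T, B7->T, B7->T, B7->F, B9->S, B8->T; covered: B1=F, B2=E, B3=E, B4=F, B5=F, B6=S, B7=T, B7=F, B8=T, B9=S
union over all inputs: B1=F, B2=E, B3=S, B3=E, B4=T, B4=F, B5=T, B5=F, B6=S, B6=E, B7=T, B7=F, B8=T, B8=F, B9=S, B9=E, B10=T (17 outcomes)
no size-1 subset reaches all 17 outcomes (best union: 12/17)
no size-2 subset reaches all 17 outcomes (best union: 16/17)
size 3: inputs {3, 5, 6} cover all 17 outcomes, and no lexicographically smaller subset of this size does

Answer: 3, 5, 6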